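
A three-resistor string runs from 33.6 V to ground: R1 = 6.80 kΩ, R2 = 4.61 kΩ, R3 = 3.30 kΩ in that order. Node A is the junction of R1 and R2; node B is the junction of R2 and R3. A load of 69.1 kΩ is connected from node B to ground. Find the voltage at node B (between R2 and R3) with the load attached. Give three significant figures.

V ≈ 7.27 V

At node B, R3 is in parallel with the load: R3‖R_L = 3.150 kΩ.
Below node A the resistance is R2 + (R3‖R_L) = 7.760 kΩ, so V_A = 33.6 × 7.760/14.56 = 17.91 V.
Then V_B = V_A × (R3‖R_L)/(R2 + R3‖R_L) = 17.91 × 3.150/7.760 = 7.27 V.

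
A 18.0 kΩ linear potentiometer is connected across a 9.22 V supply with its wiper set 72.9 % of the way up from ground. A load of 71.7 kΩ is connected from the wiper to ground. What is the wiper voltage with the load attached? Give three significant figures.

V ≈ 6.40 V

The wiper splits the pot into (1−α)R = 4.878 kΩ above and αR = 13.12 kΩ below.
Lower section ‖ load = 11.09 kΩ.
V_wiper = 9.22 × 11.09/(4.878 + 11.09) = 6.40 V.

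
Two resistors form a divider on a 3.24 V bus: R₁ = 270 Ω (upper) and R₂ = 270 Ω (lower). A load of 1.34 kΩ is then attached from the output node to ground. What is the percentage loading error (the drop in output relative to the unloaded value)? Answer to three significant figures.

The divider's output (Thévenin) resistance is R₁‖R₂ = 135.0 Ω.
Fractional drop under load = R_th/(R_th + R_L) = 135.0 / (135.0 + 1340) = 0.09153.
So the output falls by 9.15 %.

9.15 %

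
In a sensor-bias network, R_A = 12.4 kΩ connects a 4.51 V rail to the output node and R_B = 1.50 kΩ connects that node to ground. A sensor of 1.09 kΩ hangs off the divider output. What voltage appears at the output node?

The load sits in parallel with R_B: R_B‖R_L = (1.50 × 1.09) / (1.50 + 1.09) = 0.6313 kΩ.
V_out = 4.51 × 0.6313 / (12.4 + 0.6313) = 4.51 × 0.6313/13.03 = 0.218 V.

V_out ≈ 0.218 V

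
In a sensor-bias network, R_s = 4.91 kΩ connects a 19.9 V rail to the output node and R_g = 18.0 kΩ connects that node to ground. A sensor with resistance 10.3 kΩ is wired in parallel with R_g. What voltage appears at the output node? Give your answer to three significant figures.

The load sits in parallel with R_g: R_g‖R_L = (18.0 × 10.3) / (18.0 + 10.3) = 6.551 kΩ.
V_out = 19.9 × 6.551 / (4.91 + 6.551) = 19.9 × 6.551/11.46 = 11.4 V.
(Unloaded it would have been 15.6 V.)

V_out ≈ 11.4 V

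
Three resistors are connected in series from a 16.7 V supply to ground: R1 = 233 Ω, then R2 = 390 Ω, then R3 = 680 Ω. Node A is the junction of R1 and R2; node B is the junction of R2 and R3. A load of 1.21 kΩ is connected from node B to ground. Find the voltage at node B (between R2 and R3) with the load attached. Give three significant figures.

V ≈ 6.87 V

At node B, R3 is in parallel with the load: R3‖R_L = 435.3 Ω.
Below node A the resistance is R2 + (R3‖R_L) = 825.3 Ω, so V_A = 16.7 × 825.3/1058 = 13.02 V.
Then V_B = V_A × (R3‖R_L)/(R2 + R3‖R_L) = 13.02 × 435.3/825.3 = 6.87 V.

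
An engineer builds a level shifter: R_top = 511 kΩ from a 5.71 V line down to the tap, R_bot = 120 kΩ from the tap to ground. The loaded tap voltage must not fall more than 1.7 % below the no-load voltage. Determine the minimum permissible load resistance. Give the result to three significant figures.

R_L(min) ≈ 5.62 MΩ

Output resistance R_th = R_top‖R_bot = (511 × 120)/631.0 = 97.18 kΩ.
The fractional drop is R_th/(R_th + R_L); requiring this ≤ 0.0170 gives R_L ≥ R_th(1/0.0170 − 1) = 97.18 × 57.82 = 5.62 MΩ.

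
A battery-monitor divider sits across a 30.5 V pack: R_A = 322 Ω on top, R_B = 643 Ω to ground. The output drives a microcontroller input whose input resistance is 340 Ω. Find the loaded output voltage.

V_out ≈ 12.5 V

The load sits in parallel with R_B: R_B‖R_L = (643 × 340) / (643 + 340) = 222.4 Ω.
V_out = 30.5 × 222.4 / (322 + 222.4) = 30.5 × 222.4/544.4 = 12.5 V.
(Unloaded it would have been 20.3 V.)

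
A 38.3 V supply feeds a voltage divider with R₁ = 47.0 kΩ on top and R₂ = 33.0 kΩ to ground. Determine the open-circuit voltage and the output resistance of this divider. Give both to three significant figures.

V_th = 15.8 V, R_th = 19.4 kΩ

V_th is the open-circuit tap voltage: 38.3 × 33.0/(47.0 + 33.0) = 15.8 V.
With the supply zeroed, R₁ and R₂ appear in parallel from the tap: R_th = R₁‖R₂ = (47.0 × 33.0)/80.00 = 19.4 kΩ.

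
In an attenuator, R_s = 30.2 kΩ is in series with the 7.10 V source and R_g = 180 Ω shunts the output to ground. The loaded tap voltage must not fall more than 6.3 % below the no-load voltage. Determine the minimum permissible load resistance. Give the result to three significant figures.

Output resistance R_th = R_s‖R_g = (30200 × 180)/30380 = 178.9 Ω.
The fractional drop is R_th/(R_th + R_L); requiring this ≤ 0.0630 gives R_L ≥ R_th(1/0.0630 − 1) = 178.9 × 14.87 = 2.66 kΩ.

R_L(min) ≈ 2.66 kΩ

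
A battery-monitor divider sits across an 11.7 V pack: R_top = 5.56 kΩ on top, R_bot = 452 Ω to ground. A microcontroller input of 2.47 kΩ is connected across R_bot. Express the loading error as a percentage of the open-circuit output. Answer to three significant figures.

Unloaded V = 11.7 × 452/6012 = 0.87964 V.
Loaded: R_bot‖R_L = 382.1 Ω, giving V = 11.7 × 382.1/5942 = 0.75232 V.
Drop = (0.87964 − 0.75232) / 0.87964 = 14.5 %.

14.5 %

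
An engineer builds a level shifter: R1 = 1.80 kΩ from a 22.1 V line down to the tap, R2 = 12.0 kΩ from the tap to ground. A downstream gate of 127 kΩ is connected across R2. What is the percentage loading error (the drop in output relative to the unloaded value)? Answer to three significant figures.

1.22 %

The divider's output (Thévenin) resistance is R1‖R2 = 1.565 kΩ.
Fractional drop under load = R_th/(R_th + R_L) = 1.565 / (1.565 + 127) = 0.01217.
So the output falls by 1.22 %.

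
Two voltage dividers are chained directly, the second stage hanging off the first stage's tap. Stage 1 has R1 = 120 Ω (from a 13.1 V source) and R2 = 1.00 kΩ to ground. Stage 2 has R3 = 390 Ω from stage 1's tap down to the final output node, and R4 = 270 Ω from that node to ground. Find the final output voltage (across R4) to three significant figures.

Stage 2 presents R3+R4 = 660.0 Ω as a load on stage 1's tap.
Stage 1's lower leg becomes R2‖(R3+R4) = 397.6 Ω, so V_mid = 13.1 × 397.6/517.6 = 10.06 V.
Stage 2 is itself unloaded: V_out = V_mid × R4/(R3+R4) = 10.06 × 270/660.0 = 4.12 V.

V_out ≈ 4.12 V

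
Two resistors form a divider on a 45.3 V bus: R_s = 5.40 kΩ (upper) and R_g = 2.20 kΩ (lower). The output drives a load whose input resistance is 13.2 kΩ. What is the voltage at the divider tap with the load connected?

The load sits in parallel with R_g: R_g‖R_L = (2.20 × 13.2) / (2.20 + 13.2) = 1.886 kΩ.
V_out = 45.3 × 1.886 / (5.40 + 1.886) = 45.3 × 1.886/7.286 = 11.7 V.

V_out ≈ 11.7 V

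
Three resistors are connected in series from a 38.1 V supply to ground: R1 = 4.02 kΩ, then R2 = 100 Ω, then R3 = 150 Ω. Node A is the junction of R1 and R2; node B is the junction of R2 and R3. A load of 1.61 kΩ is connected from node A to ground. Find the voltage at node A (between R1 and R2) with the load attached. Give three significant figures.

V ≈ 1.95 V

Below node A the series string R2+R3 = 250.0 Ω sits in parallel with the 1610 Ω load: 216.4 Ω.
V_A = 38.1 × 216.4/(4020 + 216.4) = 1.95 V.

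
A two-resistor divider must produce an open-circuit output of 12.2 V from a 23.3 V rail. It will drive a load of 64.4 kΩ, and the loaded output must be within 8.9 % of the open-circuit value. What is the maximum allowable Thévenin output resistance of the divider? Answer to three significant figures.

Loading drop = R_th/(R_th + R_L) ≤ 0.0890, so R_th ≤ R_L · ε/(1−ε) = 64.4 kΩ × 0.0890/0.9110 = 6.29 kΩ.

R_th ≤ 6.29 kΩ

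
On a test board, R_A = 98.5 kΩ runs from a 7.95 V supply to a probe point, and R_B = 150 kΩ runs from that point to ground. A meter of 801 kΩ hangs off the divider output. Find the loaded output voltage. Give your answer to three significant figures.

The load sits in parallel with R_B: R_B‖R_L = (150 × 801) / (150 + 801) = 126.3 kΩ.
V_out = 7.95 × 126.3 / (98.5 + 126.3) = 7.95 × 126.3/224.8 = 4.47 V.

V_out ≈ 4.47 V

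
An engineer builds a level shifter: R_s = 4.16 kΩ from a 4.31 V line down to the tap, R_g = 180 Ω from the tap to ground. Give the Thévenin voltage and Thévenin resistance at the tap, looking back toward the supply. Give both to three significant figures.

V_th is the open-circuit tap voltage: 4.31 × 180/(4160 + 180) = 0.179 V.
With the supply zeroed, R_s and R_g appear in parallel from the tap: R_th = R_s‖R_g = (4160 × 180)/4340 = 173 Ω.

V_th = 0.179 V, R_th = 173 Ω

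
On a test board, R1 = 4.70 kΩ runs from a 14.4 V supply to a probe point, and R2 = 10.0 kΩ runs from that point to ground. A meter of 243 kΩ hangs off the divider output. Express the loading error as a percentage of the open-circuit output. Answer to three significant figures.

The divider's output (Thévenin) resistance is R1‖R2 = 3.197 kΩ.
Fractional drop under load = R_th/(R_th + R_L) = 3.197 / (3.197 + 243) = 0.01299.
So the output falls by 1.30 %.

1.30 %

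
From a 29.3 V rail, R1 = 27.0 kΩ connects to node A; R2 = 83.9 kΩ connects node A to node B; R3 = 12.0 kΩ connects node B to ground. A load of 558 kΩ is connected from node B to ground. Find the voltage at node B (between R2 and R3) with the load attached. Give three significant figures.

At node B, R3 is in parallel with the load: R3‖R_L = 11.75 kΩ.
Below node A the resistance is R2 + (R3‖R_L) = 95.65 kΩ, so V_A = 29.3 × 95.65/122.6 = 22.85 V.
Then V_B = V_A × (R3‖R_L)/(R2 + R3‖R_L) = 22.85 × 11.75/95.65 = 2.81 V.

V ≈ 2.81 V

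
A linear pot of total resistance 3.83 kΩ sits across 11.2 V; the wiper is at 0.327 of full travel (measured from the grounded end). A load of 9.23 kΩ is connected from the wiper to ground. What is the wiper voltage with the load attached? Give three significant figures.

V ≈ 3.36 V

The wiper splits the pot into (1−α)R = 2.578 kΩ above and αR = 1.252 kΩ below.
Lower section ‖ load = 1.103 kΩ.
V_wiper = 11.2 × 1.103/(2.578 + 1.103) = 3.36 V.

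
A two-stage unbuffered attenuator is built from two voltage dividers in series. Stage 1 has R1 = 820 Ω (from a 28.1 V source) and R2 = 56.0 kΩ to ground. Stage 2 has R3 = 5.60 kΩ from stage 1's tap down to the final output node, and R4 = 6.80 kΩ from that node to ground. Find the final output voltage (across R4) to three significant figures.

Stage 2 presents R3+R4 = 12400 Ω as a load on stage 1's tap.
Stage 1's lower leg becomes R2‖(R3+R4) = 10150 Ω, so V_mid = 28.1 × 10150/10970 = 26.00 V.
Stage 2 is itself unloaded: V_out = V_mid × R4/(R3+R4) = 26.00 × 6800/12400 = 14.3 V.

V_out ≈ 14.3 V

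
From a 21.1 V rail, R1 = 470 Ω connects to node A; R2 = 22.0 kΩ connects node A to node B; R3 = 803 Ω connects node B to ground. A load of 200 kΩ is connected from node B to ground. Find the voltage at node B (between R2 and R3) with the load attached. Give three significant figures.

At node B, R3 is in parallel with the load: R3‖R_L = 799.8 Ω.
Below node A the resistance is R2 + (R3‖R_L) = 22800 Ω, so V_A = 21.1 × 22800/23270 = 20.67 V.
Then V_B = V_A × (R3‖R_L)/(R2 + R3‖R_L) = 20.67 × 799.8/22800 = 0.725 V.

V ≈ 0.725 V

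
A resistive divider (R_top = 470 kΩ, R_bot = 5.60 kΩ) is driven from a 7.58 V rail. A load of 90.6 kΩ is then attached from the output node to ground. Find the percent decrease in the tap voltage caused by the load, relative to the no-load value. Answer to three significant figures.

The divider's output (Thévenin) resistance is R_top‖R_bot = 5.534 kΩ.
Fractional drop under load = R_th/(R_th + R_L) = 5.534 / (5.534 + 90.6) = 0.05757.
So the output falls by 5.76 %.

5.76 %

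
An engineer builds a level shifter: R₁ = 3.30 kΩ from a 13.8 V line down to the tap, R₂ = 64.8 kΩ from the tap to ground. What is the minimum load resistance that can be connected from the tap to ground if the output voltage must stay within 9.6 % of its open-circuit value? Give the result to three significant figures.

R_L(min) ≈ 29.6 kΩ

Output resistance R_th = R₁‖R₂ = (3.30 × 64.8)/68.10 = 3.140 kΩ.
The fractional drop is R_th/(R_th + R_L); requiring this ≤ 0.0960 gives R_L ≥ R_th(1/0.0960 − 1) = 3.140 × 9.417 = 29.6 kΩ.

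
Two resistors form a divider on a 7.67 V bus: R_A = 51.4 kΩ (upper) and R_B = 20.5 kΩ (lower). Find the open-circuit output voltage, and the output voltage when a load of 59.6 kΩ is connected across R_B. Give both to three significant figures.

Unloaded: 2.19 V; loaded: 1.76 V

Open-circuit: V = 7.67 × 20.5/(51.4 + 20.5) = 2.19 V.
With the load, R_B becomes R_B‖R_L = 15.25 kΩ, so V = 7.67 × 15.25/66.65 = 1.76 V.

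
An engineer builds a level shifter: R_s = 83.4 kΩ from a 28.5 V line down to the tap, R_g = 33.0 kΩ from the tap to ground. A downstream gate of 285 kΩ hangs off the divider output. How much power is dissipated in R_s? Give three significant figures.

Total resistance from the source is R_s + (R_g‖R_L) = 113.0 kΩ, so I = 28.5/113.0 kΩ = 0.2523 mA.
P = I²·R_s = (0.2523 mA)² × 83.4 kΩ = 5.31 mW.

P ≈ 5.31 mW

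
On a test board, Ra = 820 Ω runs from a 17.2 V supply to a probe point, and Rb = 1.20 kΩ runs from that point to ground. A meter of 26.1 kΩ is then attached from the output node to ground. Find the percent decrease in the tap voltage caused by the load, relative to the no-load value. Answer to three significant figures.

1.83 %

The divider's output (Thévenin) resistance is Ra‖Rb = 487.1 Ω.
Fractional drop under load = R_th/(R_th + R_L) = 487.1 / (487.1 + 26100) = 0.01832.
So the output falls by 1.83 %.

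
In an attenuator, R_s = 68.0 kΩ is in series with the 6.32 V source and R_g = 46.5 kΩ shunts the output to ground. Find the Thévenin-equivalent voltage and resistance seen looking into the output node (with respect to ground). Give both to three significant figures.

V_th = 2.57 V, R_th = 27.6 kΩ

V_th is the open-circuit tap voltage: 6.32 × 46.5/(68.0 + 46.5) = 2.57 V.
With the supply zeroed, R_s and R_g appear in parallel from the tap: R_th = R_s‖R_g = (68.0 × 46.5)/114.5 = 27.6 kΩ.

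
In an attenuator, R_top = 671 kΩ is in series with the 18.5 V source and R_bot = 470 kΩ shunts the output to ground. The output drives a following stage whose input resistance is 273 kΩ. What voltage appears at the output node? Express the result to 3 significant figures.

The load sits in parallel with R_bot: R_bot‖R_L = (470 × 273) / (470 + 273) = 172.7 kΩ.
V_out = 18.5 × 172.7 / (671 + 172.7) = 18.5 × 172.7/843.7 = 3.79 V.

V_out ≈ 3.79 V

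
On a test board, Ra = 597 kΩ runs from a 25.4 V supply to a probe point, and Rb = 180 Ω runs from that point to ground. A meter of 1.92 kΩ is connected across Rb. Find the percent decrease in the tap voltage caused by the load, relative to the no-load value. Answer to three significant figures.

Unloaded V = 25.4 × 180/597200 = 0.0076560 V.
Loaded: Rb‖R_L = 164.6 Ω, giving V = 25.4 × 164.6/597200 = 0.0069999 V.
Drop = (0.0076560 − 0.0069999) / 0.0076560 = 8.57 %.

8.57 %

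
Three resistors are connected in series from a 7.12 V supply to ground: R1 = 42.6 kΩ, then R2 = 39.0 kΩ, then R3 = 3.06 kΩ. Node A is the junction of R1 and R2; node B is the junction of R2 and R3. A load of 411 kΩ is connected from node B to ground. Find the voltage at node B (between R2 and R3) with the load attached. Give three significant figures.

V ≈ 0.256 V

At node B, R3 is in parallel with the load: R3‖R_L = 3.037 kΩ.
Below node A the resistance is R2 + (R3‖R_L) = 42.04 kΩ, so V_A = 7.12 × 42.04/84.64 = 3.536 V.
Then V_B = V_A × (R3‖R_L)/(R2 + R3‖R_L) = 3.536 × 3.037/42.04 = 0.256 V.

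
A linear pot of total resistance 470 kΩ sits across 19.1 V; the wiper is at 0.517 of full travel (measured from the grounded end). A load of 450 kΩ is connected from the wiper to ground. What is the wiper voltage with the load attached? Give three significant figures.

V ≈ 7.83 V

The wiper splits the pot into (1−α)R = 227.0 kΩ above and αR = 243.0 kΩ below.
Lower section ‖ load = 157.8 kΩ.
V_wiper = 19.1 × 157.8/(227.0 + 157.8) = 7.83 V.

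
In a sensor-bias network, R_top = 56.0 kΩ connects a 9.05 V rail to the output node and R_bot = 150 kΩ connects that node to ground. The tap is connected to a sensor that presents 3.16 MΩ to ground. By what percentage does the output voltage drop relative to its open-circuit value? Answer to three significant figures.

The divider's output (Thévenin) resistance is R_top‖R_bot = 40.78 kΩ.
Fractional drop under load = R_th/(R_th + R_L) = 40.78 / (40.78 + 3160) = 0.01274.
So the output falls by 1.27 %.

1.27 %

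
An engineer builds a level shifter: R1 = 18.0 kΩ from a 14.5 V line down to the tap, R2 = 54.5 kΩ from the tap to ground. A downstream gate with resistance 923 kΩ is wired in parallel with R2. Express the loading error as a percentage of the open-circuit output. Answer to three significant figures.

The divider's output (Thévenin) resistance is R1‖R2 = 13.53 kΩ.
Fractional drop under load = R_th/(R_th + R_L) = 13.53 / (13.53 + 923) = 0.01445.
So the output falls by 1.44 %.

1.44 %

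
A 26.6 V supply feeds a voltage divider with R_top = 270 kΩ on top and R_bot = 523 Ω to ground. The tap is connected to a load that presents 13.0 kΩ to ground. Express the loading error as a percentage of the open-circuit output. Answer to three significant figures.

3.86 %

The divider's output (Thévenin) resistance is R_top‖R_bot = 522.0 Ω.
Fractional drop under load = R_th/(R_th + R_L) = 522.0 / (522.0 + 13000) = 0.03860.
So the output falls by 3.86 %.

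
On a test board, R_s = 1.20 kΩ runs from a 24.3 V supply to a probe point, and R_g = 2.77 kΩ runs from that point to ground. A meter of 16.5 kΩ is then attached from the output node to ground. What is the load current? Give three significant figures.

I_L ≈ 0.978 mA

R_g‖R_L = 2.372 kΩ; V_out = 24.3 × 2.372/3.572 = 16.14 V.
I_L = V_out / R_L = 16.14 / 16.5 kΩ = 0.978 mA.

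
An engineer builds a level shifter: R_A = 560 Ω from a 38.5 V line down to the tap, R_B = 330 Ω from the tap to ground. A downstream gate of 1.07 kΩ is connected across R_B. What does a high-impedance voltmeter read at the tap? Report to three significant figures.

V_out ≈ 12.0 V

The load sits in parallel with R_B: R_B‖R_L = (330 × 1070) / (330 + 1070) = 252.2 Ω.
V_out = 38.5 × 252.2 / (560 + 252.2) = 38.5 × 252.2/812.2 = 12.0 V.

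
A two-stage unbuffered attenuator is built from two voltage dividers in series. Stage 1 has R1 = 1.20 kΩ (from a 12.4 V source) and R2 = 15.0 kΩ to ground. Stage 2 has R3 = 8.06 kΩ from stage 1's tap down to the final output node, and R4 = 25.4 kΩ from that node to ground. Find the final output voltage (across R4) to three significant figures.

V_out ≈ 8.44 V

Stage 2 presents R3+R4 = 33.46 kΩ as a load on stage 1's tap.
Stage 1's lower leg becomes R2‖(R3+R4) = 10.36 kΩ, so V_mid = 12.4 × 10.36/11.56 = 11.11 V.
Stage 2 is itself unloaded: V_out = V_mid × R4/(R3+R4) = 11.11 × 25.4/33.46 = 8.44 V.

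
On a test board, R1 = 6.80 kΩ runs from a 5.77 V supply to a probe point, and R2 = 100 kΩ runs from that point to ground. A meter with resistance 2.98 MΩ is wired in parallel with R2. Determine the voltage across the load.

The load sits in parallel with R2: R2‖R_L = (100 × 2980) / (100 + 2980) = 96.75 kΩ.
V_out = 5.77 × 96.75 / (6.80 + 96.75) = 5.77 × 96.75/103.6 = 5.39 V.

V_out ≈ 5.39 V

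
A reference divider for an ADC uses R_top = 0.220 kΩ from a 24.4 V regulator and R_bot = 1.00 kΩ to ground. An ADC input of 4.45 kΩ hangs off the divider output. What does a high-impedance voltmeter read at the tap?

V_out ≈ 19.2 V

The load sits in parallel with R_bot: R_bot‖R_L = (1000 × 4450) / (1000 + 4450) = 816.5 Ω.
V_out = 24.4 × 816.5 / (220 + 816.5) = 24.4 × 816.5/1037 = 19.2 V.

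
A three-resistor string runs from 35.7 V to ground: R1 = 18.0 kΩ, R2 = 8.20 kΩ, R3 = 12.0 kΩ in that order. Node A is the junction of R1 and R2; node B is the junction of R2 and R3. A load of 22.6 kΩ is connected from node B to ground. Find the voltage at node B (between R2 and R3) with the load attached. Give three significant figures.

At node B, R3 is in parallel with the load: R3‖R_L = 7.838 kΩ.
Below node A the resistance is R2 + (R3‖R_L) = 16.04 kΩ, so V_A = 35.7 × 16.04/34.04 = 16.82 V.
Then V_B = V_A × (R3‖R_L)/(R2 + R3‖R_L) = 16.82 × 7.838/16.04 = 8.22 V.

V ≈ 8.22 V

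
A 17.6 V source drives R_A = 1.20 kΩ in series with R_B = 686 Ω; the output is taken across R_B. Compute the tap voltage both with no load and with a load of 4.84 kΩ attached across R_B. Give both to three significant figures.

Unloaded: 6.40 V; loaded: 5.87 V

Open-circuit: V = 17.6 × 686/(1200 + 686) = 6.40 V.
With the load, R_B becomes R_B‖R_L = 600.8 Ω, so V = 17.6 × 600.8/1801 = 5.87 V.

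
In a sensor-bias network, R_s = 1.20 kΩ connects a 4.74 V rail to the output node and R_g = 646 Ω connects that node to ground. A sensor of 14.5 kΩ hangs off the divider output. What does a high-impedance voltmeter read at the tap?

The load sits in parallel with R_g: R_g‖R_L = (646 × 14500) / (646 + 14500) = 618.4 Ω.
V_out = 4.74 × 618.4 / (1200 + 618.4) = 4.74 × 618.4/1818 = 1.61 V.
(Unloaded it would have been 1.66 V.)

V_out ≈ 1.61 V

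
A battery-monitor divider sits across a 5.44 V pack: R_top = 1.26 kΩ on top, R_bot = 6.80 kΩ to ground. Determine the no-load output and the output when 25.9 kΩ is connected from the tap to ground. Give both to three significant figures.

Unloaded: 4.59 V; loaded: 4.41 V

Open-circuit: V = 5.44 × 6.80/(1.26 + 6.80) = 4.59 V.
With the load, R_bot becomes R_bot‖R_L = 5.386 kΩ, so V = 5.44 × 5.386/6.646 = 4.41 V.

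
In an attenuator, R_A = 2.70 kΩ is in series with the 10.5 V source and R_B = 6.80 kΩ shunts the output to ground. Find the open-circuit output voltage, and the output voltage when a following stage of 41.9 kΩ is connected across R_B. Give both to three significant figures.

Unloaded: 7.52 V; loaded: 7.18 V

Open-circuit: V = 10.5 × 6.80/(2.70 + 6.80) = 7.52 V.
With the load, R_B becomes R_B‖R_L = 5.851 kΩ, so V = 10.5 × 5.851/8.551 = 7.18 V.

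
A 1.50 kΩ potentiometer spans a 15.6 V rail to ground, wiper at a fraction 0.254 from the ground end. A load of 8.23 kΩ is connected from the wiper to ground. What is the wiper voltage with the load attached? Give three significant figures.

The wiper splits the pot into (1−α)R = 1119 Ω above and αR = 381.0 Ω below.
Lower section ‖ load = 364.1 Ω.
V_wiper = 15.6 × 364.1/(1119 + 364.1) = 3.83 V.

V ≈ 3.83 V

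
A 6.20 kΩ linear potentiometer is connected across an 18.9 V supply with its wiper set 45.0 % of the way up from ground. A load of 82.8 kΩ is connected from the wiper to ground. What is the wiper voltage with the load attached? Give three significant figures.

The wiper splits the pot into (1−α)R = 3.410 kΩ above and αR = 2.790 kΩ below.
Lower section ‖ load = 2.699 kΩ.
V_wiper = 18.9 × 2.699/(3.410 + 2.699) = 8.35 V.

V ≈ 8.35 V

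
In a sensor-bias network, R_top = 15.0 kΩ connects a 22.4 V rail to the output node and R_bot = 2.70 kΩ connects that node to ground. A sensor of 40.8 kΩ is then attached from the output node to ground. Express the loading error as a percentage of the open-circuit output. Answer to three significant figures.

5.31 %

The divider's output (Thévenin) resistance is R_top‖R_bot = 2.288 kΩ.
Fractional drop under load = R_th/(R_th + R_L) = 2.288 / (2.288 + 40.8) = 0.05310.
So the output falls by 5.31 %.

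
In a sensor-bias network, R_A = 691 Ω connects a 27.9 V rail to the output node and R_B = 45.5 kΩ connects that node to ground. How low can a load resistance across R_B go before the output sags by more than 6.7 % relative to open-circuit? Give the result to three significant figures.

R_L(min) ≈ 9.48 kΩ

Output resistance R_th = R_A‖R_B = (691 × 45500)/46190 = 680.7 Ω.
The fractional drop is R_th/(R_th + R_L); requiring this ≤ 0.0670 gives R_L ≥ R_th(1/0.0670 − 1) = 680.7 × 13.93 = 9.48 kΩ.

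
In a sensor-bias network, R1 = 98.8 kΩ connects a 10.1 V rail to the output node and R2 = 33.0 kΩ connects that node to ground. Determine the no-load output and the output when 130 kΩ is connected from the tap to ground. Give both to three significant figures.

Unloaded: 2.53 V; loaded: 2.12 V

Open-circuit: V = 10.1 × 33.0/(98.8 + 33.0) = 2.53 V.
With the load, R2 becomes R2‖R_L = 26.32 kΩ, so V = 10.1 × 26.32/125.1 = 2.12 V.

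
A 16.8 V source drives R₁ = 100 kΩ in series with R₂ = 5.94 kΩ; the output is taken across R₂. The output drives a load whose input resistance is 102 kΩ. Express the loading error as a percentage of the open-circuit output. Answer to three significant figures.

The divider's output (Thévenin) resistance is R₁‖R₂ = 5.607 kΩ.
Fractional drop under load = R_th/(R_th + R_L) = 5.607 / (5.607 + 102) = 0.05211.
So the output falls by 5.21 %.

5.21 %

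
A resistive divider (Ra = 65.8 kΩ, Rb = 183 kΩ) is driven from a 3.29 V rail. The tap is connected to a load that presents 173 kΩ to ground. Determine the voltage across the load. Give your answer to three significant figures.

The load sits in parallel with Rb: Rb‖R_L = (183 × 173) / (183 + 173) = 88.93 kΩ.
V_out = 3.29 × 88.93 / (65.8 + 88.93) = 3.29 × 88.93/154.7 = 1.89 V.

V_out ≈ 1.89 V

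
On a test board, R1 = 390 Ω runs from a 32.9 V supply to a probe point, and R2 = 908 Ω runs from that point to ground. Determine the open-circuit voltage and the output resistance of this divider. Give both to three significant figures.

V_th is the open-circuit tap voltage: 32.9 × 908/(390 + 908) = 23.0 V.
With the supply zeroed, R1 and R2 appear in parallel from the tap: R_th = R1‖R2 = (390 × 908)/1298 = 273 Ω.

V_th = 23.0 V, R_th = 273 Ω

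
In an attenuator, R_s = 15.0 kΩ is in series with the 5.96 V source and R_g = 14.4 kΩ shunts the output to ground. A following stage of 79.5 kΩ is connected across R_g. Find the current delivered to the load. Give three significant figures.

R_g‖R_L = 12.19 kΩ; V_out = 5.96 × 12.19/27.19 = 2.672 V.
I_L = V_out / R_L = 2.672 / 79.5 kΩ = 0.0336 mA.

I_L ≈ 0.0336 mA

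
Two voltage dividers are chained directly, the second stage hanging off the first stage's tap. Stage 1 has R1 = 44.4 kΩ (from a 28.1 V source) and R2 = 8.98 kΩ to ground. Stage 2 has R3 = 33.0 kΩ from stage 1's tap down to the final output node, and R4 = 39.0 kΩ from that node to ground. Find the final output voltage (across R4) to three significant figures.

Stage 2 presents R3+R4 = 72.00 kΩ as a load on stage 1's tap.
Stage 1's lower leg becomes R2‖(R3+R4) = 7.984 kΩ, so V_mid = 28.1 × 7.984/52.38 = 4.283 V.
Stage 2 is itself unloaded: V_out = V_mid × R4/(R3+R4) = 4.283 × 39.0/72.00 = 2.32 V.

V_out ≈ 2.32 V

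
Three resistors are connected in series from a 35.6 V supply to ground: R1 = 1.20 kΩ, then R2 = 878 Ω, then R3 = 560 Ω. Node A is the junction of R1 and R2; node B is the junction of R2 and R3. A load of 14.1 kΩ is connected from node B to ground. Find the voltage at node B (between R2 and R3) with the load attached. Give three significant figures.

At node B, R3 is in parallel with the load: R3‖R_L = 538.6 Ω.
Below node A the resistance is R2 + (R3‖R_L) = 1417 Ω, so V_A = 35.6 × 1417/2617 = 19.27 V.
Then V_B = V_A × (R3‖R_L)/(R2 + R3‖R_L) = 19.27 × 538.6/1417 = 7.33 V.

V ≈ 7.33 V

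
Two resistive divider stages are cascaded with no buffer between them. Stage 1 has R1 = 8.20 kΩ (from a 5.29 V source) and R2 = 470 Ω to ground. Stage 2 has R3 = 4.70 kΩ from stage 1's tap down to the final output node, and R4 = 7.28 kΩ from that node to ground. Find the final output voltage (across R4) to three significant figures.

Stage 2 presents R3+R4 = 11980 Ω as a load on stage 1's tap.
Stage 1's lower leg becomes R2‖(R3+R4) = 452.3 Ω, so V_mid = 5.29 × 452.3/8652 = 0.2765 V.
Stage 2 is itself unloaded: V_out = V_mid × R4/(R3+R4) = 0.2765 × 7280/11980 = 0.168 V.

V_out ≈ 0.168 V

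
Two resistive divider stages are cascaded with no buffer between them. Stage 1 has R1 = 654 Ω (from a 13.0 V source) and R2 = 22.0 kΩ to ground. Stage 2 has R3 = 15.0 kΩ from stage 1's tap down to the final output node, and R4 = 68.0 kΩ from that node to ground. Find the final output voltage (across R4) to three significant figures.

V_out ≈ 10.3 V

Stage 2 presents R3+R4 = 83000 Ω as a load on stage 1's tap.
Stage 1's lower leg becomes R2‖(R3+R4) = 17390 Ω, so V_mid = 13.0 × 17390/18040 = 12.53 V.
Stage 2 is itself unloaded: V_out = V_mid × R4/(R3+R4) = 12.53 × 68000/83000 = 10.3 V.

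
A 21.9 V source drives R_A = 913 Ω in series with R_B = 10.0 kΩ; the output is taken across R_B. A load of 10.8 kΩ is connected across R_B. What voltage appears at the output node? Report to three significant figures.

V_out ≈ 18.6 V

The load sits in parallel with R_B: R_B‖R_L = (10000 × 10800) / (10000 + 10800) = 5192 Ω.
V_out = 21.9 × 5192 / (913 + 5192) = 21.9 × 5192/6105 = 18.6 V.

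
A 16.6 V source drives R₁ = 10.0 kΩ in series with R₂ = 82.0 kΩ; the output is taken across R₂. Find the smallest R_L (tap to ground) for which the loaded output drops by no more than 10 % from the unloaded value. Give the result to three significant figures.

R_L(min) ≈ 80.2 kΩ

Output resistance R_th = R₁‖R₂ = (10.0 × 82.0)/92.00 = 8.913 kΩ.
The fractional drop is R_th/(R_th + R_L); requiring this ≤ 0.100 gives R_L ≥ R_th(1/0.100 − 1) = 8.913 × 9.000 = 80.2 kΩ.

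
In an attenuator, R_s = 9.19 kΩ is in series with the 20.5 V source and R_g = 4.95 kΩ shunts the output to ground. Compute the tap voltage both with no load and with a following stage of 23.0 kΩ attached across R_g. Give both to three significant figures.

Unloaded: 7.18 V; loaded: 6.30 V

Open-circuit: V = 20.5 × 4.95/(9.19 + 4.95) = 7.18 V.
With the load, R_g becomes R_g‖R_L = 4.073 kΩ, so V = 20.5 × 4.073/13.26 = 6.30 V.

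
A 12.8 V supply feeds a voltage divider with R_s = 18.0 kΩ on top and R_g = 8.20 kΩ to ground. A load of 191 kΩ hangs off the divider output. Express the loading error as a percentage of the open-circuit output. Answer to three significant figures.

2.87 %

The divider's output (Thévenin) resistance is R_s‖R_g = 5.634 kΩ.
Fractional drop under load = R_th/(R_th + R_L) = 5.634 / (5.634 + 191) = 0.02865.
So the output falls by 2.87 %.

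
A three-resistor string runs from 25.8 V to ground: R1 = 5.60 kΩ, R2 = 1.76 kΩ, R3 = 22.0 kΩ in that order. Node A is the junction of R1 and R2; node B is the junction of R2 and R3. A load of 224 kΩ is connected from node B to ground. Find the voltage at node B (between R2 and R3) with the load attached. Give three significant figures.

At node B, R3 is in parallel with the load: R3‖R_L = 20.03 kΩ.
Below node A the resistance is R2 + (R3‖R_L) = 21.79 kΩ, so V_A = 25.8 × 21.79/27.39 = 20.53 V.
Then V_B = V_A × (R3‖R_L)/(R2 + R3‖R_L) = 20.53 × 20.03/21.79 = 18.9 V.

V ≈ 18.9 V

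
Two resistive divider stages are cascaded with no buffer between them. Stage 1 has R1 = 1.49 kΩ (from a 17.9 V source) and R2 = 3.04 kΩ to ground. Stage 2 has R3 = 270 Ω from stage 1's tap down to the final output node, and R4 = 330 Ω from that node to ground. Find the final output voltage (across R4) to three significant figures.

Stage 2 presents R3+R4 = 600.0 Ω as a load on stage 1's tap.
Stage 1's lower leg becomes R2‖(R3+R4) = 501.1 Ω, so V_mid = 17.9 × 501.1/1991 = 4.505 V.
Stage 2 is itself unloaded: V_out = V_mid × R4/(R3+R4) = 4.505 × 330/600.0 = 2.48 V.

V_out ≈ 2.48 V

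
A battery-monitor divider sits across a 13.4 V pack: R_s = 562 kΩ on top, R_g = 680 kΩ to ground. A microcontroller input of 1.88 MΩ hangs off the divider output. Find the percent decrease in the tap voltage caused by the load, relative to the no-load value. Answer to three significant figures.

14.1 %

Unloaded V = 13.4 × 680/1242 = 7.3366 V.
Loaded: R_g‖R_L = 499.4 kΩ, giving V = 13.4 × 499.4/1061 = 6.3047 V.
Drop = (7.3366 − 6.3047) / 7.3366 = 14.1 %.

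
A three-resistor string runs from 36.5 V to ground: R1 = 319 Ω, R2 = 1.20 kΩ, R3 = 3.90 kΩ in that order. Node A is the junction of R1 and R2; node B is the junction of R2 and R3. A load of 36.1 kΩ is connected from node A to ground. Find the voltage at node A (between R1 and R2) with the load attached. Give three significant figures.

Below node A the series string R2+R3 = 5100 Ω sits in parallel with the 36100 Ω load: 4469 Ω.
V_A = 36.5 × 4469/(319 + 4469) = 34.1 V.

V ≈ 34.1 V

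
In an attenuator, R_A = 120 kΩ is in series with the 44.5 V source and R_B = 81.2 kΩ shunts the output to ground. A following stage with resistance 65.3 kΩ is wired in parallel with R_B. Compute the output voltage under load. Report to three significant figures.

The load sits in parallel with R_B: R_B‖R_L = (81.2 × 65.3) / (81.2 + 65.3) = 36.19 kΩ.
V_out = 44.5 × 36.19 / (120 + 36.19) = 44.5 × 36.19/156.2 = 10.3 V.

V_out ≈ 10.3 V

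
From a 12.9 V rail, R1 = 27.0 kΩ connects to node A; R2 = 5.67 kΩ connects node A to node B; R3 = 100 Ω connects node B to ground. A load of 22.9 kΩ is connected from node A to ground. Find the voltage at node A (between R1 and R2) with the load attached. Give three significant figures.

V ≈ 1.88 V

Below node A the series string R2+R3 = 5770 Ω sits in parallel with the 22900 Ω load: 4609 Ω.
V_A = 12.9 × 4609/(27000 + 4609) = 1.88 V.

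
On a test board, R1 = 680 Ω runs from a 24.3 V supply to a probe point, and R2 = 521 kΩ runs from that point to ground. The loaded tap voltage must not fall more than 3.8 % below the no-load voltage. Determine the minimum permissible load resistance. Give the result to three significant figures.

Output resistance R_th = R1‖R2 = (680 × 521000)/521700 = 679.1 Ω.
The fractional drop is R_th/(R_th + R_L); requiring this ≤ 0.0380 gives R_L ≥ R_th(1/0.0380 − 1) = 679.1 × 25.32 = 17.2 kΩ.

R_L(min) ≈ 17.2 kΩ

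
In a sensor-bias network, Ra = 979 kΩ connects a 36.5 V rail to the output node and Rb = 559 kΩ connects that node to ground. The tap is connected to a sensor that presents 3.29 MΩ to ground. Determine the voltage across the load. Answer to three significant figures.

V_out ≈ 12.0 V

The load sits in parallel with Rb: Rb‖R_L = (559 × 3290) / (559 + 3290) = 477.8 kΩ.
V_out = 36.5 × 477.8 / (979 + 477.8) = 36.5 × 477.8/1457 = 12.0 V.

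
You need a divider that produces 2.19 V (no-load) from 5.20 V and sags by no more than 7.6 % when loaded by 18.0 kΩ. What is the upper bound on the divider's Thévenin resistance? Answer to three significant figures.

R_th ≤ 1.48 kΩ

Loading drop = R_th/(R_th + R_L) ≤ 0.0760, so R_th ≤ R_L · ε/(1−ε) = 18.0 kΩ × 0.0760/0.9240 = 1.48 kΩ.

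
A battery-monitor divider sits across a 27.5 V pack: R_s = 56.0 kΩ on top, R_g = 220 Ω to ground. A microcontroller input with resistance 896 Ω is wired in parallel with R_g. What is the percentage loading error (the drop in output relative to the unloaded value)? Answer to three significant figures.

The divider's output (Thévenin) resistance is R_s‖R_g = 219.1 Ω.
Fractional drop under load = R_th/(R_th + R_L) = 219.1 / (219.1 + 896) = 0.1965.
So the output falls by 19.7 %.

19.7 %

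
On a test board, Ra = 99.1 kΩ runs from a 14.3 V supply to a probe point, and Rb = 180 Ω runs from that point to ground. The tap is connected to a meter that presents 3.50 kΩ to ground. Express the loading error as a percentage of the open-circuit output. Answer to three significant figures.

The divider's output (Thévenin) resistance is Ra‖Rb = 179.7 Ω.
Fractional drop under load = R_th/(R_th + R_L) = 179.7 / (179.7 + 3500) = 0.04883.
So the output falls by 4.88 %.

4.88 %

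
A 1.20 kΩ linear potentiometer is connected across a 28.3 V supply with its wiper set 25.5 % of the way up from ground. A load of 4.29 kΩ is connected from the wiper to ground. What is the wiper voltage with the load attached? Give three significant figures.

V ≈ 6.85 V

The wiper splits the pot into (1−α)R = 894.0 Ω above and αR = 306.0 Ω below.
Lower section ‖ load = 285.6 Ω.
V_wiper = 28.3 × 285.6/(894.0 + 285.6) = 6.85 V.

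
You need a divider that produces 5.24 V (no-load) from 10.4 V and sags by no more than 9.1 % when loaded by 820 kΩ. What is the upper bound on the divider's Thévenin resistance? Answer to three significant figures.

R_th ≤ 82.1 kΩ

Loading drop = R_th/(R_th + R_L) ≤ 0.0910, so R_th ≤ R_L · ε/(1−ε) = 820 kΩ × 0.0910/0.9090 = 82.1 kΩ.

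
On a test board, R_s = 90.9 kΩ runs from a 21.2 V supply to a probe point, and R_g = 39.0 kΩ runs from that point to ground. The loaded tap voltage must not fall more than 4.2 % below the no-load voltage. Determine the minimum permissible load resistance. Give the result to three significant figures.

Output resistance R_th = R_s‖R_g = (90.9 × 39.0)/129.9 = 27.29 kΩ.
The fractional drop is R_th/(R_th + R_L); requiring this ≤ 0.0420 gives R_L ≥ R_th(1/0.0420 − 1) = 27.29 × 22.81 = 622 kΩ.

R_L(min) ≈ 622 kΩ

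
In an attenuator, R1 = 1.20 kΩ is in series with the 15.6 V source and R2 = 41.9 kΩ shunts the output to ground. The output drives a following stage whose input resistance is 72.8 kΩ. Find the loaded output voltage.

The load sits in parallel with R2: R2‖R_L = (41.9 × 72.8) / (41.9 + 72.8) = 26.59 kΩ.
V_out = 15.6 × 26.59 / (1.20 + 26.59) = 15.6 × 26.59/27.79 = 14.9 V.
(Unloaded it would have been 15.2 V.)

V_out ≈ 14.9 V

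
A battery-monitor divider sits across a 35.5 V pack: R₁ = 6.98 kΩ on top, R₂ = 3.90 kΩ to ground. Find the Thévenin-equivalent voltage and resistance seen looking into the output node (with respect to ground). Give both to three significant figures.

V_th is the open-circuit tap voltage: 35.5 × 3.90/(6.98 + 3.90) = 12.7 V.
With the supply zeroed, R₁ and R₂ appear in parallel from the tap: R_th = R₁‖R₂ = (6.98 × 3.90)/10.88 = 2.50 kΩ.

V_th = 12.7 V, R_th = 2.50 kΩ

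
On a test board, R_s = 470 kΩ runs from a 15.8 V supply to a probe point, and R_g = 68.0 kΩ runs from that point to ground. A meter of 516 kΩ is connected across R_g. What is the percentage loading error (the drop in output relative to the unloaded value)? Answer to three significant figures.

10.3 %

The divider's output (Thévenin) resistance is R_s‖R_g = 59.41 kΩ.
Fractional drop under load = R_th/(R_th + R_L) = 59.41 / (59.41 + 516) = 0.1032.
So the output falls by 10.3 %.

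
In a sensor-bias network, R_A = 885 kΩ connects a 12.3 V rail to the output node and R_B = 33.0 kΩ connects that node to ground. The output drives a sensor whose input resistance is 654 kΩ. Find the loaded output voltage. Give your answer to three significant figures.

V_out ≈ 0.422 V

The load sits in parallel with R_B: R_B‖R_L = (33.0 × 654) / (33.0 + 654) = 31.41 kΩ.
V_out = 12.3 × 31.41 / (885 + 31.41) = 12.3 × 31.41/916.4 = 0.422 V.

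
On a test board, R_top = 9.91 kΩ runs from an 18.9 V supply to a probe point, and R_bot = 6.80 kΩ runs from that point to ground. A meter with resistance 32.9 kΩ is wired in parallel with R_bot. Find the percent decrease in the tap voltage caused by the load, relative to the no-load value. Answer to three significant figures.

Unloaded V = 18.9 × 6.80/16.71 = 7.6912 V.
Loaded: R_bot‖R_L = 5.635 kΩ, giving V = 18.9 × 5.635/15.55 = 6.8514 V.
Drop = (7.6912 − 6.8514) / 7.6912 = 10.9 %.

10.9 %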